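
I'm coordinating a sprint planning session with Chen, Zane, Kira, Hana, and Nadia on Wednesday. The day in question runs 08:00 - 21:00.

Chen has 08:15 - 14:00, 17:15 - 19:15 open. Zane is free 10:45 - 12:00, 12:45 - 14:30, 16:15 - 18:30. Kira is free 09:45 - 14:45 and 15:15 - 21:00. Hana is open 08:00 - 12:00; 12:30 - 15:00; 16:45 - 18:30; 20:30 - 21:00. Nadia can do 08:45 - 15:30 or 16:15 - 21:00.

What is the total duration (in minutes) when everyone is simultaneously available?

225

Chen ∩ Zane: 10:45-12:00, 12:45-14:00, 17:15-18:30.
Chen ∩ Zane ∩ Kira: 10:45-12:00, 12:45-14:00, 17:15-18:30.
Chen ∩ Zane ∩ Kira ∩ Hana: 10:45-12:00, 12:45-14:00, 17:15-18:30.
Chen ∩ Zane ∩ Kira ∩ Hana ∩ Nadia: 10:45-12:00, 12:45-14:00, 17:15-18:30.
Those are the intersection windows.
Summing the common windows: 75 + 75 + 75 = 225 minutes.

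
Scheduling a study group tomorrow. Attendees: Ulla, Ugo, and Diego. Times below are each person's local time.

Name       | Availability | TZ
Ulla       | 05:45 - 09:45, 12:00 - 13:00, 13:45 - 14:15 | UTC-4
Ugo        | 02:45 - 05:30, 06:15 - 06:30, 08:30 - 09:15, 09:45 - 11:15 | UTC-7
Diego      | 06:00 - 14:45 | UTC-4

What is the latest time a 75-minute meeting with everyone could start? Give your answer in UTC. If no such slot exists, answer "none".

Ulla in UTC: 09:45-13:45, 16:00-17:00, 17:45-18:15 (add 4h to convert from UTC-4).
Ugo in UTC: 09:45-12:30, 13:15-13:30, 15:30-16:15, 16:45-18:15 (add 7h to convert from UTC-7).
Diego in UTC: 10:00-18:45 (add 4h to convert from UTC-4).
Ulla ∩ Ugo: 09:45-12:30, 13:15-13:30, 16:00-16:15, 16:45-17:00, 17:45-18:15.
Ulla ∩ Ugo ∩ Diego: 10:00-12:30, 13:15-13:30, 16:00-16:15, 16:45-17:00, 17:45-18:15.
The last common window of at least 75 minutes is 10:00-12:30; a 75-minute meeting can start as late as 11:15 and still end by 12:30.

11:15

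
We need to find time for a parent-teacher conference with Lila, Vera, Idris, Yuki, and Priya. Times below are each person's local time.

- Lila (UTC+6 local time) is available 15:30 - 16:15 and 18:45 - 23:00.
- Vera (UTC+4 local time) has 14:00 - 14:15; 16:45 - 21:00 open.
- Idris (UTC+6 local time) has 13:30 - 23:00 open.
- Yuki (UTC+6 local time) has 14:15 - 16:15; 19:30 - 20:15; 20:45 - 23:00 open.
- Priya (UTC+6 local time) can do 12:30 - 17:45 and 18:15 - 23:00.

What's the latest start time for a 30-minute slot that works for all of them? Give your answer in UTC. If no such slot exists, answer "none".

16:30

Lila in UTC: 09:30-10:15, 12:45-17:00 (subtract 6h to convert from UTC+6).
Vera in UTC: 10:00-10:15, 12:45-17:00 (subtract 4h to convert from UTC+4).
Idris in UTC: 07:30-17:00 (subtract 6h to convert from UTC+6).
Yuki in UTC: 08:15-10:15, 13:30-14:15, 14:45-17:00 (subtract 6h to convert from UTC+6).
Priya in UTC: 06:30-11:45, 12:15-17:00 (subtract 6h to convert from UTC+6).
Lila ∩ Vera: 10:00-10:15, 12:45-17:00.
Lila ∩ Vera ∩ Idris: 10:00-10:15, 12:45-17:00.
Lila ∩ Vera ∩ Idris ∩ Yuki: 10:00-10:15, 13:30-14:15, 14:45-17:00.
Lila ∩ Vera ∩ Idris ∩ Yuki ∩ Priya: 10:00-10:15, 13:30-14:15, 14:45-17:00.
The last common window of at least 30 minutes is 14:45-17:00; a 30-minute meeting can start as late as 16:30 and still end by 17:00.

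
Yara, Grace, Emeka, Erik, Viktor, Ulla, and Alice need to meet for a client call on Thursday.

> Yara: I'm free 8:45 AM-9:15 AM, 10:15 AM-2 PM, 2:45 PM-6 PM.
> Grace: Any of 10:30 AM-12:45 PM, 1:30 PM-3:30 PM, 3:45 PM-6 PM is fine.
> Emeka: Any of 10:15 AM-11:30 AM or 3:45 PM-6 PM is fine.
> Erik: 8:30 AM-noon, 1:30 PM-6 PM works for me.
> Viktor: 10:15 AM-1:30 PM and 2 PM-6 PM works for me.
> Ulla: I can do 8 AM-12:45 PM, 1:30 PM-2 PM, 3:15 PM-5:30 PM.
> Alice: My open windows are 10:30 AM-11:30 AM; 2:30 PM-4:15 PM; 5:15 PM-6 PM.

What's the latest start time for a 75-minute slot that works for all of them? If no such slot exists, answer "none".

none

Yara ∩ Grace: 10:30-12:45, 13:30-14:00, 14:45-15:30, 15:45-18:00.
Yara ∩ Grace ∩ Emeka: 10:30-11:30, 15:45-18:00.
Yara ∩ Grace ∩ Emeka ∩ Erik: 10:30-11:30, 15:45-18:00.
Yara ∩ Grace ∩ Emeka ∩ Erik ∩ Viktor: 10:30-11:30, 15:45-18:00.
Yara ∩ Grace ∩ Emeka ∩ Erik ∩ Viktor ∩ Ulla: 10:30-11:30, 15:45-17:30.
Yara ∩ Grace ∩ Emeka ∩ Erik ∩ Viktor ∩ Ulla ∩ Alice: 10:30-11:30, 15:45-16:15, 17:15-17:30.
No common window is at least 75 minutes long.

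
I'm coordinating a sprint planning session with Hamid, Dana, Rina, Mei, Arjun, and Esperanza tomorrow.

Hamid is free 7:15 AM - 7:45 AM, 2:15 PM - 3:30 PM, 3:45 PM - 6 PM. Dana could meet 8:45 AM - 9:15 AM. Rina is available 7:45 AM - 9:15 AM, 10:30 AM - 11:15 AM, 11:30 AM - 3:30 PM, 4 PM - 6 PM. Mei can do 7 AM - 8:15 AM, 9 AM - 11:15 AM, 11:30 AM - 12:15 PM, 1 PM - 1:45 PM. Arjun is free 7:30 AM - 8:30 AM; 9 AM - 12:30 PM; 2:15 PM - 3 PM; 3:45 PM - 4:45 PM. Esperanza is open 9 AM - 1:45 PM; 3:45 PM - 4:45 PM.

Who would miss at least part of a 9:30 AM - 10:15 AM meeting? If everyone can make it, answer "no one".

Hamid: not fully free for 09:30-10:15. Dana: not fully free for 09:30-10:15. Rina: not fully free for 09:30-10:15. Mei: free for 09:30-10:15. Arjun: free for 09:30-10:15. Esperanza: free for 09:30-10:15.

Dana, Hamid, Rina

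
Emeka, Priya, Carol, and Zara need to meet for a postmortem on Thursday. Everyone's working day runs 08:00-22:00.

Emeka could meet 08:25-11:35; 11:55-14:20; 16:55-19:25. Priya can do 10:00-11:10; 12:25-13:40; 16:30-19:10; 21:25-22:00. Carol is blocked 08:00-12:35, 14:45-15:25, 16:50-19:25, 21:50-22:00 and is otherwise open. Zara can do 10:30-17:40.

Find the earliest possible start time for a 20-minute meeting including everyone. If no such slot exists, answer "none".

12:35

Emeka free: 08:25-11:35, 11:55-14:20, 16:55-19:25.
Priya free: 10:00-11:10, 12:25-13:40, 16:30-19:10, 21:25-22:00.
Carol free: 12:35-14:45, 15:25-16:50, 19:25-21:50 (invert busy blocks within the working day).
Zara free: 10:30-17:40.
Emeka ∩ Priya: 10:00-11:10, 12:25-13:40, 16:55-19:10.
Emeka ∩ Priya ∩ Carol: 12:35-13:40.
Emeka ∩ Priya ∩ Carol ∩ Zara: 12:35-13:40.
The first common window of at least 20 minutes is 12:35-13:40, so the earliest start is 12:35.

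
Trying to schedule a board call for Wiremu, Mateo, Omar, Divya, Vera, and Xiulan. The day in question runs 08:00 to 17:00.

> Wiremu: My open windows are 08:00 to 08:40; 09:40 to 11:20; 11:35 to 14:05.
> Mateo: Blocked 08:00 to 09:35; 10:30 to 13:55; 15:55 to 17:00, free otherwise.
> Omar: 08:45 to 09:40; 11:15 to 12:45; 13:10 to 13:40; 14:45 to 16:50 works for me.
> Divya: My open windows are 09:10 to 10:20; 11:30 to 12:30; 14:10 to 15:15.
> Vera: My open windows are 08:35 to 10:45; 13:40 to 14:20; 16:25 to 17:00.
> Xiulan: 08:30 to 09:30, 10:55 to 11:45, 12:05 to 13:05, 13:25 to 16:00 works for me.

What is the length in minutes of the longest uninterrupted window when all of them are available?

0

Wiremu free: 08:00-08:40, 09:40-11:20, 11:35-14:05.
Mateo free: 09:35-10:30, 13:55-15:55 (invert busy blocks within the working day).
Omar free: 08:45-09:40, 11:15-12:45, 13:10-13:40, 14:45-16:50.
Divya free: 09:10-10:20, 11:30-12:30, 14:10-15:15.
Vera free: 08:35-10:45, 13:40-14:20, 16:25-17:00.
Xiulan free: 08:30-09:30, 10:55-11:45, 12:05-13:05, 13:25-16:00.
Wiremu ∩ Mateo: 09:40-10:30, 13:55-14:05.
Wiremu ∩ Mateo ∩ Omar: ∅.
Wiremu ∩ Mateo ∩ Omar ∩ Divya: ∅.
Wiremu ∩ Mateo ∩ Omar ∩ Divya ∩ Vera: ∅.
Wiremu ∩ Mateo ∩ Omar ∩ Divya ∩ Vera ∩ Xiulan: ∅.
There is no time when everyone is free.
No common window exists, so the longest block is 0 minutes.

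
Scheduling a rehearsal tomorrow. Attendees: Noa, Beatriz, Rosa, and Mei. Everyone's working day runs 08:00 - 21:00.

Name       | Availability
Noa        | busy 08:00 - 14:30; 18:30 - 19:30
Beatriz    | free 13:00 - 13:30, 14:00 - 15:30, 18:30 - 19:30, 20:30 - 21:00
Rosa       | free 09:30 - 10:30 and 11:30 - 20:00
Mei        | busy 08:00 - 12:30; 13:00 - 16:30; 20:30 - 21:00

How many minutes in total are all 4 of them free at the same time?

Noa free: 14:30-18:30, 19:30-21:00 (invert busy blocks within the working day).
Beatriz free: 13:00-13:30, 14:00-15:30, 18:30-19:30, 20:30-21:00.
Rosa free: 09:30-10:30, 11:30-20:00.
Mei free: 12:30-13:00, 16:30-20:30 (invert busy blocks within the working day).
Noa ∩ Beatriz: 14:30-15:30, 20:30-21:00.
Noa ∩ Beatriz ∩ Rosa: 14:30-15:30.
Noa ∩ Beatriz ∩ Rosa ∩ Mei: ∅.
There is no time when everyone is free.
There is no common window, so the total is 0 minutes.

0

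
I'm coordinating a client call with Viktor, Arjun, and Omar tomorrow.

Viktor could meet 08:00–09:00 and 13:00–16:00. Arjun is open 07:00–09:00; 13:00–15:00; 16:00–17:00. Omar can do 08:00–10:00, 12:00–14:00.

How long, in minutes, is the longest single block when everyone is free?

Viktor ∩ Arjun: 08:00-09:00, 13:00-15:00.
Viktor ∩ Arjun ∩ Omar: 08:00-09:00, 13:00-14:00.
Those are the intersection windows.
The longest is 08:00-09:00 at 60 minutes.

60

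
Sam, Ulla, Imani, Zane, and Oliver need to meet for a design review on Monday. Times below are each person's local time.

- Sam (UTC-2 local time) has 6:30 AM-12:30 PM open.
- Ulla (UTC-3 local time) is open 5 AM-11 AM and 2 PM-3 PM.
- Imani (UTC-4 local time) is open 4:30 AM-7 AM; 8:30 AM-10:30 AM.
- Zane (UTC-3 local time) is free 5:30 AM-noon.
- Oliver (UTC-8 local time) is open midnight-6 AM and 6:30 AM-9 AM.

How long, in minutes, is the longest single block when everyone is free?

Sam in UTC: 08:30-14:30 (add 2h to convert from UTC-2).
Ulla in UTC: 08:00-14:00, 17:00-18:00 (add 3h to convert from UTC-3).
Imani in UTC: 08:30-11:00, 12:30-14:30 (add 4h to convert from UTC-4).
Zane in UTC: 08:30-15:00 (add 3h to convert from UTC-3).
Oliver in UTC: 08:00-14:00, 14:30-17:00 (add 8h to convert from UTC-8).
Sam ∩ Ulla: 08:30-14:00.
Sam ∩ Ulla ∩ Imani: 08:30-11:00, 12:30-14:00.
Sam ∩ Ulla ∩ Imani ∩ Zane: 08:30-11:00, 12:30-14:00.
Sam ∩ Ulla ∩ Imani ∩ Zane ∩ Oliver: 08:30-11:00, 12:30-14:00.
Those are the intersection windows.
The longest is 08:30-11:00 at 150 minutes.

150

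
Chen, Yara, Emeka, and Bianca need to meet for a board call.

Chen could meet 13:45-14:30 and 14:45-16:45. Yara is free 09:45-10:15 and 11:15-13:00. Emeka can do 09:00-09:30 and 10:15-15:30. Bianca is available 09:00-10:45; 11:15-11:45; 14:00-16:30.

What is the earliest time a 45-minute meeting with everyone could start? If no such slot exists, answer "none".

none

Chen ∩ Yara: ∅.
Chen ∩ Yara ∩ Emeka: ∅.
Chen ∩ Yara ∩ Emeka ∩ Bianca: ∅.
There is no time when everyone is free.
No common window is at least 45 minutes long.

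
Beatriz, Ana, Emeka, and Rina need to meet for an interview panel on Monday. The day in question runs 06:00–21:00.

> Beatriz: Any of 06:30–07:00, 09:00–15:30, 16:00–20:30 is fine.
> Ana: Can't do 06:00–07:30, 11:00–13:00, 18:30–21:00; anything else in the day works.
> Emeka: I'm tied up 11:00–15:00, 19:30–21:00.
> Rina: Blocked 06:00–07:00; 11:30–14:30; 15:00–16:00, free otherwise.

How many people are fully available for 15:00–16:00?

2

Beatriz free: 06:30-07:00, 09:00-15:30, 16:00-20:30.
Ana free: 07:30-11:00, 13:00-18:30 (invert busy blocks within the working day).
Emeka free: 06:00-11:00, 15:00-19:30 (invert busy blocks within the working day).
Rina free: 07:00-11:30, 14:30-15:00, 16:00-21:00 (invert busy blocks within the working day).
Ana and Emeka can make the full 15:00-16:00 slot — that's 2.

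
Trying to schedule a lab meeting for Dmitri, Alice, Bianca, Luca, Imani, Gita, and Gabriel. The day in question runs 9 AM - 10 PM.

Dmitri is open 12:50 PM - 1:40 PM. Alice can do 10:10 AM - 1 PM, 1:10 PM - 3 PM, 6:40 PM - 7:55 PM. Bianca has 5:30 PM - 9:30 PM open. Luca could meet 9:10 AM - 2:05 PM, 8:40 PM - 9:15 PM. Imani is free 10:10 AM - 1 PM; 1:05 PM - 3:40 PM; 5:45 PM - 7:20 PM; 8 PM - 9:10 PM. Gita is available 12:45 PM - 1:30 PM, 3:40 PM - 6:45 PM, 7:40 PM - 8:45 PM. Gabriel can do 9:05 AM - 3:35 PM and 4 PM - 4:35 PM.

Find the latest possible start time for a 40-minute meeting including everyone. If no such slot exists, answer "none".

Dmitri ∩ Alice: 12:50-13:00, 13:10-13:40.
Dmitri ∩ Alice ∩ Bianca: ∅.
Dmitri ∩ Alice ∩ Bianca ∩ Luca: ∅.
Dmitri ∩ Alice ∩ Bianca ∩ Luca ∩ Imani: ∅.
Dmitri ∩ Alice ∩ Bianca ∩ Luca ∩ Imani ∩ Gita: ∅.
Dmitri ∩ Alice ∩ Bianca ∩ Luca ∩ Imani ∩ Gita ∩ Gabriel: ∅.
There is no time when everyone is free.
No common window is at least 40 minutes long.

none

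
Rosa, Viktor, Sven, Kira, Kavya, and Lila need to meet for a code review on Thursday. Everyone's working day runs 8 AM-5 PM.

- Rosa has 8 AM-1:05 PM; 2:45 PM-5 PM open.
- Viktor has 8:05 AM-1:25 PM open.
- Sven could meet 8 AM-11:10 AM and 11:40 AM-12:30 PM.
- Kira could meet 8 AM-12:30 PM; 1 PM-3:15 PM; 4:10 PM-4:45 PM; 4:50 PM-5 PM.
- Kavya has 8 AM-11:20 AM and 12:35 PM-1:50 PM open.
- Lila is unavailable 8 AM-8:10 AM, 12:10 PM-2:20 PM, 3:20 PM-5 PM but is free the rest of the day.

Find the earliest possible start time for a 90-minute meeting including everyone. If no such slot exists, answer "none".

Rosa free: 08:00-13:05, 14:45-17:00.
Viktor free: 08:05-13:25.
Sven free: 08:00-11:10, 11:40-12:30.
Kira free: 08:00-12:30, 13:00-15:15, 16:10-16:45, 16:50-17:00.
Kavya free: 08:00-11:20, 12:35-13:50.
Lila free: 08:10-12:10, 14:20-15:20 (invert busy blocks within the working day).
Rosa ∩ Viktor: 08:05-13:05.
Rosa ∩ Viktor ∩ Sven: 08:05-11:10, 11:40-12:30.
Rosa ∩ Viktor ∩ Sven ∩ Kira: 08:05-11:10, 11:40-12:30.
Rosa ∩ Viktor ∩ Sven ∩ Kira ∩ Kavya: 08:05-11:10.
Rosa ∩ Viktor ∩ Sven ∩ Kira ∩ Kavya ∩ Lila: 08:10-11:10.
Those are the intersection windows.
The first common window of at least 90 minutes is 08:10-11:10, so the earliest start is 08:10.

08:10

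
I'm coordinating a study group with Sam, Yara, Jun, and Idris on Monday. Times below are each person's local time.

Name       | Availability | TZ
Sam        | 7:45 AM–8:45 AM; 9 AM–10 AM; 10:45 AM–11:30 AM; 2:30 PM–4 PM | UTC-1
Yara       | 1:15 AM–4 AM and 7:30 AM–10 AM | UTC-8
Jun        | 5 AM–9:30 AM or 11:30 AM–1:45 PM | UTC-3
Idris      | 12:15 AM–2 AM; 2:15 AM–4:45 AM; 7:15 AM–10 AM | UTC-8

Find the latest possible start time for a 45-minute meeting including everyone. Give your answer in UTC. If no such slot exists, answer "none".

16:00

Sam in UTC: 08:45-09:45, 10:00-11:00, 11:45-12:30, 15:30-17:00 (add 1h to convert from UTC-1).
Yara in UTC: 09:15-12:00, 15:30-18:00 (add 8h to convert from UTC-8).
Jun in UTC: 08:00-12:30, 14:30-16:45 (add 3h to convert from UTC-3).
Idris in UTC: 08:15-10:00, 10:15-12:45, 15:15-18:00 (add 8h to convert from UTC-8).
Sam ∩ Yara: 09:15-09:45, 10:00-11:00, 11:45-12:00, 15:30-17:00.
Sam ∩ Yara ∩ Jun: 09:15-09:45, 10:00-11:00, 11:45-12:00, 15:30-16:45.
Sam ∩ Yara ∩ Jun ∩ Idris: 09:15-09:45, 10:15-11:00, 11:45-12:00, 15:30-16:45.
The last common window of at least 45 minutes is 15:30-16:45; a 45-minute meeting can start as late as 16:00 and still end by 16:45.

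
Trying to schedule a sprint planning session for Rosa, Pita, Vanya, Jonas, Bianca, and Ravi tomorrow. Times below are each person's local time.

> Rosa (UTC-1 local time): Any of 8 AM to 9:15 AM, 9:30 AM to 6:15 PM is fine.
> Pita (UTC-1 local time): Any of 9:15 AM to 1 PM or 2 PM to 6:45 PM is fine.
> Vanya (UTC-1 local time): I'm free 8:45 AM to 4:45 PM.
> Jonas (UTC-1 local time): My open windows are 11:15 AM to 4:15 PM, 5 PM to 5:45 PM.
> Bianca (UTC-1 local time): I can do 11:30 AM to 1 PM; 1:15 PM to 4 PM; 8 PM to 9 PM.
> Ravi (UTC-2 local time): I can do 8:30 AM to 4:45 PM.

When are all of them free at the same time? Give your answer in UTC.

Rosa in UTC: 09:00-10:15, 10:30-19:15 (add 1h to convert from UTC-1).
Pita in UTC: 10:15-14:00, 15:00-19:45 (add 1h to convert from UTC-1).
Vanya in UTC: 09:45-17:45 (add 1h to convert from UTC-1).
Jonas in UTC: 12:15-17:15, 18:00-18:45 (add 1h to convert from UTC-1).
Bianca in UTC: 12:30-14:00, 14:15-17:00, 21:00-22:00 (add 1h to convert from UTC-1).
Ravi in UTC: 10:30-18:45 (add 2h to convert from UTC-2).
Rosa ∩ Pita: 10:30-14:00, 15:00-19:15.
Rosa ∩ Pita ∩ Vanya: 10:30-14:00, 15:00-17:45.
Rosa ∩ Pita ∩ Vanya ∩ Jonas: 12:15-14:00, 15:00-17:15.
Rosa ∩ Pita ∩ Vanya ∩ Jonas ∩ Bianca: 12:30-14:00, 15:00-17:00.
Rosa ∩ Pita ∩ Vanya ∩ Jonas ∩ Bianca ∩ Ravi: 12:30-14:00, 15:00-17:00.

12:30-14:00, 15:00-17:00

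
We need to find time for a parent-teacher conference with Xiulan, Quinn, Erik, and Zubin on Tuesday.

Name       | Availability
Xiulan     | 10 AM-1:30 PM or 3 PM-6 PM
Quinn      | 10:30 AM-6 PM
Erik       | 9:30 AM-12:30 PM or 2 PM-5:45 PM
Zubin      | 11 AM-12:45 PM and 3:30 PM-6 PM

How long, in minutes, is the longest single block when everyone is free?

Xiulan ∩ Quinn: 10:30-13:30, 15:00-18:00.
Xiulan ∩ Quinn ∩ Erik: 10:30-12:30, 15:00-17:45.
Xiulan ∩ Quinn ∩ Erik ∩ Zubin: 11:00-12:30, 15:30-17:45.
The longest is 15:30-17:45 at 135 minutes.

135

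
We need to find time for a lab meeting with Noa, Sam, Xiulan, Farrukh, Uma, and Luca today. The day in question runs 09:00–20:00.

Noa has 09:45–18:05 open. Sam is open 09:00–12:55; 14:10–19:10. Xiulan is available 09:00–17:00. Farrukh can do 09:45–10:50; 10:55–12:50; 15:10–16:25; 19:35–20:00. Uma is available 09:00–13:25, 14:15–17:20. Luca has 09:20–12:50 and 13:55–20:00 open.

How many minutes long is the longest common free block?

Noa ∩ Sam: 09:45-12:55, 14:10-18:05.
Noa ∩ Sam ∩ Xiulan: 09:45-12:55, 14:10-17:00.
Noa ∩ Sam ∩ Xiulan ∩ Farrukh: 09:45-10:50, 10:55-12:50, 15:10-16:25.
Noa ∩ Sam ∩ Xiulan ∩ Farrukh ∩ Uma: 09:45-10:50, 10:55-12:50, 15:10-16:25.
Noa ∩ Sam ∩ Xiulan ∩ Farrukh ∩ Uma ∩ Luca: 09:45-10:50, 10:55-12:50, 15:10-16:25.
The longest is 10:55-12:50 at 115 minutes.

115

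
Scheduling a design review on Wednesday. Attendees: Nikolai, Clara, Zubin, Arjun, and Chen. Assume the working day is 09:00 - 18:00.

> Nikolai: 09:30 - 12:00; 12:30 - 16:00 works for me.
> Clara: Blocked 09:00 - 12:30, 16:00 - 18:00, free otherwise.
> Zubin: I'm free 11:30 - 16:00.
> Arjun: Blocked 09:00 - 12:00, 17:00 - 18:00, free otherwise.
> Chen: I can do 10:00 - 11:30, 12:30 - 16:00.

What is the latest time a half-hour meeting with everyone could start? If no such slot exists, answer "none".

15:30

Nikolai free: 09:30-12:00, 12:30-16:00.
Clara free: 12:30-16:00 (invert busy blocks within the working day).
Zubin free: 11:30-16:00.
Arjun free: 12:00-17:00 (invert busy blocks within the working day).
Chen free: 10:00-11:30, 12:30-16:00.
Nikolai ∩ Clara: 12:30-16:00.
Nikolai ∩ Clara ∩ Zubin: 12:30-16:00.
Nikolai ∩ Clara ∩ Zubin ∩ Arjun: 12:30-16:00.
Nikolai ∩ Clara ∩ Zubin ∩ Arjun ∩ Chen: 12:30-16:00.
The last common window of at least 30 minutes is 12:30-16:00; a 30-minute meeting can start as late as 15:30 and still end by 16:00.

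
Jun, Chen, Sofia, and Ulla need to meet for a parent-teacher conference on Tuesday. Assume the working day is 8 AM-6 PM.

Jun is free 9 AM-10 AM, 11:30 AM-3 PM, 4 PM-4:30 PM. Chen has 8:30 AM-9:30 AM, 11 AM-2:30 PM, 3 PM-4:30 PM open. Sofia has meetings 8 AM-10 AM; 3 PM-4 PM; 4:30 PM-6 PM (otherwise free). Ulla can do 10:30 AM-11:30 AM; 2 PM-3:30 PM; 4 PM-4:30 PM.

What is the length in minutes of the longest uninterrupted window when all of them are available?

Jun free: 09:00-10:00, 11:30-15:00, 16:00-16:30.
Chen free: 08:30-09:30, 11:00-14:30, 15:00-16:30.
Sofia free: 10:00-15:00, 16:00-16:30 (invert busy blocks within the working day).
Ulla free: 10:30-11:30, 14:00-15:30, 16:00-16:30.
Jun ∩ Chen: 09:00-09:30, 11:30-14:30, 16:00-16:30.
Jun ∩ Chen ∩ Sofia: 11:30-14:30, 16:00-16:30.
Jun ∩ Chen ∩ Sofia ∩ Ulla: 14:00-14:30, 16:00-16:30.
The longest is 14:00-14:30 at 30 minutes.

30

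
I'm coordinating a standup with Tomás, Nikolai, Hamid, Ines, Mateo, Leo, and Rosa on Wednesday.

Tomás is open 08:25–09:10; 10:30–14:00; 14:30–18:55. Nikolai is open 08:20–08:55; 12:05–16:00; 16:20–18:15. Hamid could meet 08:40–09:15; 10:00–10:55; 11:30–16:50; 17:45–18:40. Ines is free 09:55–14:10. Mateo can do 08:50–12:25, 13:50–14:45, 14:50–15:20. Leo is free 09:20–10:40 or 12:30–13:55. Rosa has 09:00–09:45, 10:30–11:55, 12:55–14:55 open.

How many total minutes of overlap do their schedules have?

Tomás ∩ Nikolai: 08:25-08:55, 12:05-14:00, 14:30-16:00, 16:20-18:15.
Tomás ∩ Nikolai ∩ Hamid: 08:40-08:55, 12:05-14:00, 14:30-16:00, 16:20-16:50, 17:45-18:15.
Tomás ∩ Nikolai ∩ Hamid ∩ Ines: 12:05-14:00.
Tomás ∩ Nikolai ∩ Hamid ∩ Ines ∩ Mateo: 12:05-12:25, 13:50-14:00.
Tomás ∩ Nikolai ∩ Hamid ∩ Ines ∩ Mateo ∩ Leo: 13:50-13:55.
Tomás ∩ Nikolai ∩ Hamid ∩ Ines ∩ Mateo ∩ Leo ∩ Rosa: 13:50-13:55.
That's a single block of 5 minutes.

5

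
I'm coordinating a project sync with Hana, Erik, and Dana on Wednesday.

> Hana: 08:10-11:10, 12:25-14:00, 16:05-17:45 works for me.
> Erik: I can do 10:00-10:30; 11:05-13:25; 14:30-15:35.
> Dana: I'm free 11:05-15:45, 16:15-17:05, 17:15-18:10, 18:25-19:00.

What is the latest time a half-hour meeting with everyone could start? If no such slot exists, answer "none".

12:55

Hana ∩ Erik: 10:00-10:30, 11:05-11:10, 12:25-13:25.
Hana ∩ Erik ∩ Dana: 11:05-11:10, 12:25-13:25.
Those are the intersection windows.
The last common window of at least 30 minutes is 12:25-13:25; a 30-minute meeting can start as late as 12:55 and still end by 13:25.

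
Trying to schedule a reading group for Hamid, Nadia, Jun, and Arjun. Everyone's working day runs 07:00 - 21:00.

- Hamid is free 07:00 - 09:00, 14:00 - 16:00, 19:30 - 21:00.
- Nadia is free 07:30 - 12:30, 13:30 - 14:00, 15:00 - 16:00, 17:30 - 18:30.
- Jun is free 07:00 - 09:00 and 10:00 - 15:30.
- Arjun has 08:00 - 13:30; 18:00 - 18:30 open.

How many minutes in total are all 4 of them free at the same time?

Hamid ∩ Nadia: 07:30-09:00, 15:00-16:00.
Hamid ∩ Nadia ∩ Jun: 07:30-09:00, 15:00-15:30.
Hamid ∩ Nadia ∩ Jun ∩ Arjun: 08:00-09:00.
That's a single block of 60 minutes.

60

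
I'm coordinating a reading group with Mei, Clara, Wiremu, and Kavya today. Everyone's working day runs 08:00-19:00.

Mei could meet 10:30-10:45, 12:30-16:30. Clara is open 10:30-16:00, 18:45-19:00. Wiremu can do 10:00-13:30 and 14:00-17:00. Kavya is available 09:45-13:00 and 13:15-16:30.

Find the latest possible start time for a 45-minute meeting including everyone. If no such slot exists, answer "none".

Mei ∩ Clara: 10:30-10:45, 12:30-16:00.
Mei ∩ Clara ∩ Wiremu: 10:30-10:45, 12:30-13:30, 14:00-16:00.
Mei ∩ Clara ∩ Wiremu ∩ Kavya: 10:30-10:45, 12:30-13:00, 13:15-13:30, 14:00-16:00.
The last common window of at least 45 minutes is 14:00-16:00; a 45-minute meeting can start as late as 15:15 and still end by 16:00.

15:15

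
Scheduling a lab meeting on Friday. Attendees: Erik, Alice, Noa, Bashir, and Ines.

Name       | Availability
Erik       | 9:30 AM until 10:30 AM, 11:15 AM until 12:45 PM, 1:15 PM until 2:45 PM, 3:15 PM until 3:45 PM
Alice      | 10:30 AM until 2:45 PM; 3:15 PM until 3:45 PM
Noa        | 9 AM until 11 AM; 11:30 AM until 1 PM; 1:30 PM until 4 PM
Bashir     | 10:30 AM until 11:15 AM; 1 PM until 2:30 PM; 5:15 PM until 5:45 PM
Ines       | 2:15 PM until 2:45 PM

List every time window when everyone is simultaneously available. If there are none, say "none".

14:15-14:30

Erik ∩ Alice: 11:15-12:45, 13:15-14:45, 15:15-15:45.
Erik ∩ Alice ∩ Noa: 11:30-12:45, 13:30-14:45, 15:15-15:45.
Erik ∩ Alice ∩ Noa ∩ Bashir: 13:30-14:30.
Erik ∩ Alice ∩ Noa ∩ Bashir ∩ Ines: 14:15-14:30.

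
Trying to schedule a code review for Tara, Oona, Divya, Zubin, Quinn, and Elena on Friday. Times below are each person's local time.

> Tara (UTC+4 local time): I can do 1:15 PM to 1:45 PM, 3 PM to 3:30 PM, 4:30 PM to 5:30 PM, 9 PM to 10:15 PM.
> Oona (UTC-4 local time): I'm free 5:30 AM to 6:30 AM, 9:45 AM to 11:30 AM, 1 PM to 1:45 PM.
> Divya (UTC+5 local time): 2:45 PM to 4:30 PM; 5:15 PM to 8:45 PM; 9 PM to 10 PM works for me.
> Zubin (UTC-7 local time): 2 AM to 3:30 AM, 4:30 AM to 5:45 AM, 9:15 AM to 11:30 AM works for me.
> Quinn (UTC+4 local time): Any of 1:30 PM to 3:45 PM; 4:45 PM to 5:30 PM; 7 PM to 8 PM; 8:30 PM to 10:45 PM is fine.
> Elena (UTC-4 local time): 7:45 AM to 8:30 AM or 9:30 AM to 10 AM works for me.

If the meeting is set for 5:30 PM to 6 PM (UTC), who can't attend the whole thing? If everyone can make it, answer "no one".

Divya, Elena, Oona

Tara in UTC: 09:15-09:45, 11:00-11:30, 12:30-13:30, 17:00-18:15 (subtract 4h to convert from UTC+4).
Oona in UTC: 09:30-10:30, 13:45-15:30, 17:00-17:45 (add 4h to convert from UTC-4).
Divya in UTC: 09:45-11:30, 12:15-15:45, 16:00-17:00 (subtract 5h to convert from UTC+5).
Zubin in UTC: 09:00-10:30, 11:30-12:45, 16:15-18:30 (add 7h to convert from UTC-7).
Quinn in UTC: 09:30-11:45, 12:45-13:30, 15:00-16:00, 16:30-18:45 (subtract 4h to convert from UTC+4).
Elena in UTC: 11:45-12:30, 13:30-14:00 (add 4h to convert from UTC-4).
Tara: free for 17:30-18:00. Oona: not fully free for 17:30-18:00. Divya: not fully free for 17:30-18:00. Zubin: free for 17:30-18:00. Quinn: free for 17:30-18:00. Elena: not fully free for 17:30-18:00.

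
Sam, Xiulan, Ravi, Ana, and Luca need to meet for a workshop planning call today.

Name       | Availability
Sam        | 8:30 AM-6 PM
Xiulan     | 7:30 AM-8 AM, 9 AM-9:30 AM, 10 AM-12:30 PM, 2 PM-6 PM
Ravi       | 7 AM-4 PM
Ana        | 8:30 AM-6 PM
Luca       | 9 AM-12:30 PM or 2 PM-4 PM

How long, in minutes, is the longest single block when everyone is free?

Sam ∩ Xiulan: 09:00-09:30, 10:00-12:30, 14:00-18:00.
Sam ∩ Xiulan ∩ Ravi: 09:00-09:30, 10:00-12:30, 14:00-16:00.
Sam ∩ Xiulan ∩ Ravi ∩ Ana: 09:00-09:30, 10:00-12:30, 14:00-16:00.
Sam ∩ Xiulan ∩ Ravi ∩ Ana ∩ Luca: 09:00-09:30, 10:00-12:30, 14:00-16:00.
So the common availability across everyone is 09:00-09:30, 10:00-12:30, 14:00-16:00.
The longest is 10:00-12:30 at 150 minutes.

150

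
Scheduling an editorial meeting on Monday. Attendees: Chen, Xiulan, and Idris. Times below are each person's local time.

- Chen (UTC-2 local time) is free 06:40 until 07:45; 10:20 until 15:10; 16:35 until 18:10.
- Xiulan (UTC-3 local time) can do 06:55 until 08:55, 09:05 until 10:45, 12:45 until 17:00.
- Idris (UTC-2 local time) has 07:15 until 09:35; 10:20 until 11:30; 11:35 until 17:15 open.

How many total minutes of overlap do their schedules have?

205

Chen in UTC: 08:40-09:45, 12:20-17:10, 18:35-20:10 (add 2h to convert from UTC-2).
Xiulan in UTC: 09:55-11:55, 12:05-13:45, 15:45-20:00 (add 3h to convert from UTC-3).
Idris in UTC: 09:15-11:35, 12:20-13:30, 13:35-19:15 (add 2h to convert from UTC-2).
Chen ∩ Xiulan: 12:20-13:45, 15:45-17:10, 18:35-20:00.
Chen ∩ Xiulan ∩ Idris: 12:20-13:30, 13:35-13:45, 15:45-17:10, 18:35-19:15.
Summing the common windows: 70 + 10 + 85 + 40 = 205 minutes.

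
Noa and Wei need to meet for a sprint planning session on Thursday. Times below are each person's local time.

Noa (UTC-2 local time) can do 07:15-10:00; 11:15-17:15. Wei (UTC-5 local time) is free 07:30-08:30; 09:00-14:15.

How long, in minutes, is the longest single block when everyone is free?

315

Noa in UTC: 09:15-12:00, 13:15-19:15 (add 2h to convert from UTC-2).
Wei in UTC: 12:30-13:30, 14:00-19:15 (add 5h to convert from UTC-5).
Noa ∩ Wei: 13:15-13:30, 14:00-19:15.
The longest is 14:00-19:15 at 315 minutes.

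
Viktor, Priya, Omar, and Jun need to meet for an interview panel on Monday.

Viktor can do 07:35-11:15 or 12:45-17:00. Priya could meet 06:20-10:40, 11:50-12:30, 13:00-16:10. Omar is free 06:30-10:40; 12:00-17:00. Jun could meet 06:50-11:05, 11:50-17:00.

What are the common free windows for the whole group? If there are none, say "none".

07:35-10:40, 13:00-16:10

Viktor ∩ Priya: 07:35-10:40, 13:00-16:10.
Viktor ∩ Priya ∩ Omar: 07:35-10:40, 13:00-16:10.
Viktor ∩ Priya ∩ Omar ∩ Jun: 07:35-10:40, 13:00-16:10.
So the common availability across everyone is 07:35-10:40, 13:00-16:10.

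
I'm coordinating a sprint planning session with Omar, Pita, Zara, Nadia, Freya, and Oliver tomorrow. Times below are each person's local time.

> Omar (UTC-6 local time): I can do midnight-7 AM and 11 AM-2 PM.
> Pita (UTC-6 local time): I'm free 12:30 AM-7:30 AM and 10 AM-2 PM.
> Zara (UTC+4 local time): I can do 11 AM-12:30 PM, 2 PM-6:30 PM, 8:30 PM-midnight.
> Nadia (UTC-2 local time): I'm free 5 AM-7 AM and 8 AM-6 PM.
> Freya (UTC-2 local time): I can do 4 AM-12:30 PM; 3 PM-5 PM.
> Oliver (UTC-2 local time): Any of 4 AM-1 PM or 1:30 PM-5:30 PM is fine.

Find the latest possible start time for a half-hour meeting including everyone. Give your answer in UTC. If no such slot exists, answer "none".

18:30

Omar in UTC: 06:00-13:00, 17:00-20:00 (add 6h to convert from UTC-6).
Pita in UTC: 06:30-13:30, 16:00-20:00 (add 6h to convert from UTC-6).
Zara in UTC: 07:00-08:30, 10:00-14:30, 16:30-20:00 (subtract 4h to convert from UTC+4).
Nadia in UTC: 07:00-09:00, 10:00-20:00 (add 2h to convert from UTC-2).
Freya in UTC: 06:00-14:30, 17:00-19:00 (add 2h to convert from UTC-2).
Oliver in UTC: 06:00-15:00, 15:30-19:30 (add 2h to convert from UTC-2).
Omar ∩ Pita: 06:30-13:00, 17:00-20:00.
Omar ∩ Pita ∩ Zara: 07:00-08:30, 10:00-13:00, 17:00-20:00.
Omar ∩ Pita ∩ Zara ∩ Nadia: 07:00-08:30, 10:00-13:00, 17:00-20:00.
Omar ∩ Pita ∩ Zara ∩ Nadia ∩ Freya: 07:00-08:30, 10:00-13:00, 17:00-19:00.
Omar ∩ Pita ∩ Zara ∩ Nadia ∩ Freya ∩ Oliver: 07:00-08:30, 10:00-13:00, 17:00-19:00.
Those are the intersection windows.
The last common window of at least 30 minutes is 17:00-19:00; a 30-minute meeting can start as late as 18:30 and still end by 19:00.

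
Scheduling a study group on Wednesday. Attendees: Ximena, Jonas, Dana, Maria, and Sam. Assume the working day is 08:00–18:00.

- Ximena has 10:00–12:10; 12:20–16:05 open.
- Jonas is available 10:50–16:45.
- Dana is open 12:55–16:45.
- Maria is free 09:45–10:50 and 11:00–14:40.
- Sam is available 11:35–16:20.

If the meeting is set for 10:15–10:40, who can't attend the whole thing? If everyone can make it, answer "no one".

Ximena: free for 10:15-10:40. Jonas: not fully free for 10:15-10:40. Dana: not fully free for 10:15-10:40. Maria: free for 10:15-10:40. Sam: not fully free for 10:15-10:40.

Dana, Jonas, Sam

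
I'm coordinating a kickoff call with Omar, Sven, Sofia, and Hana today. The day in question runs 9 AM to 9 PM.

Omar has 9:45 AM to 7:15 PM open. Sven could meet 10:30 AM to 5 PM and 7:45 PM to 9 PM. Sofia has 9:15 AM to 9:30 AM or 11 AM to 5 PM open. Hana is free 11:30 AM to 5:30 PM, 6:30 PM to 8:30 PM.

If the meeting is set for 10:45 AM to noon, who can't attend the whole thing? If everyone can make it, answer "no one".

Omar: free for 10:45-12:00. Sven: free for 10:45-12:00. Sofia: not fully free for 10:45-12:00. Hana: not fully free for 10:45-12:00.

Hana, Sofia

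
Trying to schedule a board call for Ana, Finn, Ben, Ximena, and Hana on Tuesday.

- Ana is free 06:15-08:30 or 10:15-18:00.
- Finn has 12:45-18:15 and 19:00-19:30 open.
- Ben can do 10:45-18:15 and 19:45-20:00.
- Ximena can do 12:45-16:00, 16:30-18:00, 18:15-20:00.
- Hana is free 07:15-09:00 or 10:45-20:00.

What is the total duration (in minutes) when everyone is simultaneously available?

285

Ana ∩ Finn: 12:45-18:00.
Ana ∩ Finn ∩ Ben: 12:45-18:00.
Ana ∩ Finn ∩ Ben ∩ Ximena: 12:45-16:00, 16:30-18:00.
Ana ∩ Finn ∩ Ben ∩ Ximena ∩ Hana: 12:45-16:00, 16:30-18:00.
Summing the common windows: 195 + 90 = 285 minutes.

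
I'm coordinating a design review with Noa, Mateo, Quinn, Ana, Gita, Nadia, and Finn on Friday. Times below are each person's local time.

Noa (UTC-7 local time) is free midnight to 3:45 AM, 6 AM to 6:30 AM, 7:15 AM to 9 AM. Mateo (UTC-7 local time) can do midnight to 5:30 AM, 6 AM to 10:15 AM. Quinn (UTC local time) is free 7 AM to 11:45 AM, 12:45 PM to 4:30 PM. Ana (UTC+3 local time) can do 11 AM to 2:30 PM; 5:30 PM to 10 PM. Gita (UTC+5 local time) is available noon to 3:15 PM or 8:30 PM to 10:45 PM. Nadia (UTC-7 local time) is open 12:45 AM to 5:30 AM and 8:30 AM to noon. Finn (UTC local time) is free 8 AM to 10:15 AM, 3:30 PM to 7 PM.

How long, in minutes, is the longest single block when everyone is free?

135

Noa in UTC: 07:00-10:45, 13:00-13:30, 14:15-16:00 (add 7h to convert from UTC-7).
Mateo in UTC: 07:00-12:30, 13:00-17:15 (add 7h to convert from UTC-7).
Quinn in UTC: 07:00-11:45, 12:45-16:30.
Ana in UTC: 08:00-11:30, 14:30-19:00 (subtract 3h to convert from UTC+3).
Gita in UTC: 07:00-10:15, 15:30-17:45 (subtract 5h to convert from UTC+5).
Nadia in UTC: 07:45-12:30, 15:30-19:00 (add 7h to convert from UTC-7).
Finn in UTC: 08:00-10:15, 15:30-19:00.
Noa ∩ Mateo: 07:00-10:45, 13:00-13:30, 14:15-16:00.
Noa ∩ Mateo ∩ Quinn: 07:00-10:45, 13:00-13:30, 14:15-16:00.
Noa ∩ Mateo ∩ Quinn ∩ Ana: 08:00-10:45, 14:30-16:00.
Noa ∩ Mateo ∩ Quinn ∩ Ana ∩ Gita: 08:00-10:15, 15:30-16:00.
Noa ∩ Mateo ∩ Quinn ∩ Ana ∩ Gita ∩ Nadia: 08:00-10:15, 15:30-16:00.
Noa ∩ Mateo ∩ Quinn ∩ Ana ∩ Gita ∩ Nadia ∩ Finn: 08:00-10:15, 15:30-16:00.
So the common availability across everyone is 08:00-10:15, 15:30-16:00.
The longest is 08:00-10:15 at 135 minutes.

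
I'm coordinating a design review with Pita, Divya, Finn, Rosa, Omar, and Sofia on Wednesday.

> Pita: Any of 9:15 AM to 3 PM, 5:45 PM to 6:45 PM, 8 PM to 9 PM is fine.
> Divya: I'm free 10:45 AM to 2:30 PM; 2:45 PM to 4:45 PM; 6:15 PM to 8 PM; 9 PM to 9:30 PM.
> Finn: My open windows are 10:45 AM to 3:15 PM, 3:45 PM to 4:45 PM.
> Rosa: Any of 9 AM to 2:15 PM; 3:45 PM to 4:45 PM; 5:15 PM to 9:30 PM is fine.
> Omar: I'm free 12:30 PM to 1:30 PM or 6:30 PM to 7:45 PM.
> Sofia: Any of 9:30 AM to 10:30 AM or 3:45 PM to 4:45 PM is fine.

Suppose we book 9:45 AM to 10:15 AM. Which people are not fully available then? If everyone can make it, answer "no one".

Divya, Finn, Omar

Pita: free for 09:45-10:15. Divya: not fully free for 09:45-10:15. Finn: not fully free for 09:45-10:15. Rosa: free for 09:45-10:15. Omar: not fully free for 09:45-10:15. Sofia: free for 09:45-10:15.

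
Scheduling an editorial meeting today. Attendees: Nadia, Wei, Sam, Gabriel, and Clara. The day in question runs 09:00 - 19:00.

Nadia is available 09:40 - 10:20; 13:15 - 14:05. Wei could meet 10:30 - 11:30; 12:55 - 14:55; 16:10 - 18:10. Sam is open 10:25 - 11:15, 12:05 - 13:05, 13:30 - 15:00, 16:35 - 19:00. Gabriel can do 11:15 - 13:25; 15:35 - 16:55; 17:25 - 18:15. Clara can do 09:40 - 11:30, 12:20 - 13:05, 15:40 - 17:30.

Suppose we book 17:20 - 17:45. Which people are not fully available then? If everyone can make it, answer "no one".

Clara, Gabriel, Nadia

Nadia: not fully free for 17:20-17:45. Wei: free for 17:20-17:45. Sam: free for 17:20-17:45. Gabriel: not fully free for 17:20-17:45. Clara: not fully free for 17:20-17:45.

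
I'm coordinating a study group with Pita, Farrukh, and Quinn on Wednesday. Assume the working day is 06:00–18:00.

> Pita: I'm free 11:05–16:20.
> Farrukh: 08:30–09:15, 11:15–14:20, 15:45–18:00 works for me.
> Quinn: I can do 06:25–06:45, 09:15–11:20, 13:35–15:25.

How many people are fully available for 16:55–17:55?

1

Farrukh can make the full 16:55-17:55 slot — that's 1.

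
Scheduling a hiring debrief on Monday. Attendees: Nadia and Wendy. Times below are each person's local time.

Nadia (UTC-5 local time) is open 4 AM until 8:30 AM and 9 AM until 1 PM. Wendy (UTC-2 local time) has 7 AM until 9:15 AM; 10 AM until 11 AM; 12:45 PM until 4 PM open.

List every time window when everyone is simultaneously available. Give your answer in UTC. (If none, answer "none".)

09:00-11:15, 12:00-13:00, 14:45-18:00

Nadia in UTC: 09:00-13:30, 14:00-18:00 (add 5h to convert from UTC-5).
Wendy in UTC: 09:00-11:15, 12:00-13:00, 14:45-18:00 (add 2h to convert from UTC-2).
Nadia ∩ Wendy: 09:00-11:15, 12:00-13:00, 14:45-18:00.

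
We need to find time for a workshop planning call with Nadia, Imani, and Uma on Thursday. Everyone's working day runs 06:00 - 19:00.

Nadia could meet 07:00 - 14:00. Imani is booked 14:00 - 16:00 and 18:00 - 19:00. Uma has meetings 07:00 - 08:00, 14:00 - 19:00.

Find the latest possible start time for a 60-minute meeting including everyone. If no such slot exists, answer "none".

Nadia free: 07:00-14:00.
Imani free: 06:00-14:00, 16:00-18:00 (invert busy blocks within the working day).
Uma free: 06:00-07:00, 08:00-14:00 (invert busy blocks within the working day).
Nadia ∩ Imani: 07:00-14:00.
Nadia ∩ Imani ∩ Uma: 08:00-14:00.
The last common window of at least 60 minutes is 08:00-14:00; a 60-minute meeting can start as late as 13:00 and still end by 14:00.

13:00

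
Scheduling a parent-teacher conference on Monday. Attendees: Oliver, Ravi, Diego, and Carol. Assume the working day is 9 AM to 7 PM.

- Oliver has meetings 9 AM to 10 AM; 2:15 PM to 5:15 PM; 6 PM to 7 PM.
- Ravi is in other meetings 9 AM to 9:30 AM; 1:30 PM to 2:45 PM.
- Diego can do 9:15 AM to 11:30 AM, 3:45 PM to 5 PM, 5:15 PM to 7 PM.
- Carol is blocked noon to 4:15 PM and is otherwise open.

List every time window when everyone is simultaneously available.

10:00-11:30, 17:15-18:00

Oliver free: 10:00-14:15, 17:15-18:00 (invert busy blocks within the working day).
Ravi free: 09:30-13:30, 14:45-19:00 (invert busy blocks within the working day).
Diego free: 09:15-11:30, 15:45-17:00, 17:15-19:00.
Carol free: 09:00-12:00, 16:15-19:00 (invert busy blocks within the working day).
Oliver ∩ Ravi: 10:00-13:30, 17:15-18:00.
Oliver ∩ Ravi ∩ Diego: 10:00-11:30, 17:15-18:00.
Oliver ∩ Ravi ∩ Diego ∩ Carol: 10:00-11:30, 17:15-18:00.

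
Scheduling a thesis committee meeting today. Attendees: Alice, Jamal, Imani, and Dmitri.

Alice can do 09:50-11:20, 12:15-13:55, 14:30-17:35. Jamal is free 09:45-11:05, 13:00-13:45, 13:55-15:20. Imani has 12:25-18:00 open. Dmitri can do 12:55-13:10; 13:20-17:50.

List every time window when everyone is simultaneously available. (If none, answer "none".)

13:00-13:10, 13:20-13:45, 14:30-15:20

Alice ∩ Jamal: 09:50-11:05, 13:00-13:45, 14:30-15:20.
Alice ∩ Jamal ∩ Imani: 13:00-13:45, 14:30-15:20.
Alice ∩ Jamal ∩ Imani ∩ Dmitri: 13:00-13:10, 13:20-13:45, 14:30-15:20.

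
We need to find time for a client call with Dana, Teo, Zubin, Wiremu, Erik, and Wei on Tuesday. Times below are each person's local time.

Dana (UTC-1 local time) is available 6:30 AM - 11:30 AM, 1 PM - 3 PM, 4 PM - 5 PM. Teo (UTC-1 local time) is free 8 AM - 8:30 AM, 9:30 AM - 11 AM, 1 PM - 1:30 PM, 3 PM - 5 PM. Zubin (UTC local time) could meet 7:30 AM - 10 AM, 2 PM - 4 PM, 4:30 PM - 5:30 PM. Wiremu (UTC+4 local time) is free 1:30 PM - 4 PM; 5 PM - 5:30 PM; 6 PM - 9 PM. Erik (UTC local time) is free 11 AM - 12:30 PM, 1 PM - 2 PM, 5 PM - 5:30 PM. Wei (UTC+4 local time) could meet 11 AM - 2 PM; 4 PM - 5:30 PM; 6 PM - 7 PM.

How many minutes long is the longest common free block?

0

Dana in UTC: 07:30-12:30, 14:00-16:00, 17:00-18:00 (add 1h to convert from UTC-1).
Teo in UTC: 09:00-09:30, 10:30-12:00, 14:00-14:30, 16:00-18:00 (add 1h to convert from UTC-1).
Zubin in UTC: 07:30-10:00, 14:00-16:00, 16:30-17:30.
Wiremu in UTC: 09:30-12:00, 13:00-13:30, 14:00-17:00 (subtract 4h to convert from UTC+4).
Erik in UTC: 11:00-12:30, 13:00-14:00, 17:00-17:30.
Wei in UTC: 07:00-10:00, 12:00-13:30, 14:00-15:00 (subtract 4h to convert from UTC+4).
Dana ∩ Teo: 09:00-09:30, 10:30-12:00, 14:00-14:30, 17:00-18:00.
Dana ∩ Teo ∩ Zubin: 09:00-09:30, 14:00-14:30, 17:00-17:30.
Dana ∩ Teo ∩ Zubin ∩ Wiremu: 14:00-14:30.
Dana ∩ Teo ∩ Zubin ∩ Wiremu ∩ Erik: ∅.
Dana ∩ Teo ∩ Zubin ∩ Wiremu ∩ Erik ∩ Wei: ∅.
There is no time when everyone is free.
No common window exists, so the longest block is 0 minutes.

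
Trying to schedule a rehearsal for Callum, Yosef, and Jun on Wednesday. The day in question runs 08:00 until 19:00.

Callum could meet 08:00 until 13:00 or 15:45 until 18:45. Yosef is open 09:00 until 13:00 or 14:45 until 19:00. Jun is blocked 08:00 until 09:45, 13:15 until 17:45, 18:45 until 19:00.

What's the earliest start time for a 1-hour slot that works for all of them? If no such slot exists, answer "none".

Callum free: 08:00-13:00, 15:45-18:45.
Yosef free: 09:00-13:00, 14:45-19:00.
Jun free: 09:45-13:15, 17:45-18:45 (invert busy blocks within the working day).
Callum ∩ Yosef: 09:00-13:00, 15:45-18:45.
Callum ∩ Yosef ∩ Jun: 09:45-13:00, 17:45-18:45.
The first common window of at least 60 minutes is 09:45-13:00, so the earliest start is 09:45.

09:45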